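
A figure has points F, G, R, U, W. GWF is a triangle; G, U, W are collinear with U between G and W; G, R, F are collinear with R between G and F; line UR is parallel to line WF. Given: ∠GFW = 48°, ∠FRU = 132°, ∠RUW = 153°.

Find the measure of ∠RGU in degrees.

∠RGU = 105°

1. ∠GRU = 48°  [UR∥WF, corresponding at R]
2. ∠GUR = 27°  [linear pair at U on GW]
3. ∠RGU = 105°  [△GUR]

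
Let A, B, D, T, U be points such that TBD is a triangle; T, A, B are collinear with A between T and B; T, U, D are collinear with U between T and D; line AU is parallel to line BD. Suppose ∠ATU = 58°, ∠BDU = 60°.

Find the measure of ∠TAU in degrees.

∠TAU = 62°

1. ∠BTD = 58°  [A on TB, U on TD]
2. ∠BDT = 60°  [U on ray DT]
3. ∠DBT = 62°  [△TBD]
4. ∠TAU = 62°  [AU∥BD, corresponding at A]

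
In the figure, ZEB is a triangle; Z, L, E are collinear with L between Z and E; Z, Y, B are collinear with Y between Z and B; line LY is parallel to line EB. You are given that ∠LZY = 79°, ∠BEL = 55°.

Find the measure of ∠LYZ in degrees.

1. ∠BZE = 79°  [L on ZE, Y on ZB]
2. ∠BEZ = 55°  [L on ray EZ]
3. ∠EBZ = 46°  [△ZEB]
4. ∠LYZ = 46°  [LY∥EB, corresponding at Y]

∠LYZ = 46°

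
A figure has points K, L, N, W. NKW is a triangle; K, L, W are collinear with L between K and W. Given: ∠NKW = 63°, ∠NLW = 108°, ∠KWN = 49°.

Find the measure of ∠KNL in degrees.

∠KNL = 45°

1. ∠LKN = 63°  [L on ray KW]
2. ∠KLN = 72°  [linear pair at L on KW]
3. ∠KNL = 45°  [△NKL]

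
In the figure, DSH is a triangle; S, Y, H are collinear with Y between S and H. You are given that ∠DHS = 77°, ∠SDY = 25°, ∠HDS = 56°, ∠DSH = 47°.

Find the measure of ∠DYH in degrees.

∠DYH = 72°

1. ∠DSY = 47°  [Y on ray SH]
2. ∠DYS = 108°  [△DSY]
3. ∠DYH = 72°  [linear pair at Y on SH]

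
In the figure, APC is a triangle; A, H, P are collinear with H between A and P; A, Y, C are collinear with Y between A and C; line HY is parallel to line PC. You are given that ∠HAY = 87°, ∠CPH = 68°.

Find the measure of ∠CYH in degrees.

∠CYH = 155°

1. ∠CAP = 87°  [H on AP, Y on AC]
2. ∠APC = 68°  [H on ray PA]
3. ∠ACP = 25°  [△APC]
4. ∠AYH = 25°  [HY∥PC, corresponding at Y]
5. ∠CYH = 155°  [linear pair at Y on AC]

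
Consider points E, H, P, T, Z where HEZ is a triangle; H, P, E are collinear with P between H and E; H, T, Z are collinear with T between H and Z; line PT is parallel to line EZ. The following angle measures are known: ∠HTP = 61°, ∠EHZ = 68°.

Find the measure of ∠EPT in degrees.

∠EPT = 129°

1. ∠EZH = 61°  [PT∥EZ, corresponding at T]
2. ∠HEZ = 51°  [△HEZ]
3. ∠HPT = 51°  [PT∥EZ, corresponding at P]
4. ∠EPT = 129°  [linear pair at P on HE]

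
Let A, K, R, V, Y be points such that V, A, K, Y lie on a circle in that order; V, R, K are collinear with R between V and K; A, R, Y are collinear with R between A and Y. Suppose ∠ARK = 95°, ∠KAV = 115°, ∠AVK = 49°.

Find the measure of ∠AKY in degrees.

1. ∠AKV = 16°  [△VAK]
2. ∠AYK = 49°  [same arc AK]
3. ∠KAY = 69°  [△ARK]
4. ∠AKY = 62°  [△AKY]

∠AKY = 62°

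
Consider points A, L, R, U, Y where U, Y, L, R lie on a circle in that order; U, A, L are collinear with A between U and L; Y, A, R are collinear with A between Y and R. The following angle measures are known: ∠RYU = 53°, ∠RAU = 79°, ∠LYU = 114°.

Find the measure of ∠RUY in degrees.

1. ∠RLU = 53°  [same arc UR]
2. ∠LRU = 66°  [cyclic UYLR, opposite ∠Y+∠R]
3. ∠LUR = 61°  [△ULR]
4. ∠URY = 40°  [△UAR]
5. ∠RUY = 87°  [△UYR]

∠RUY = 87°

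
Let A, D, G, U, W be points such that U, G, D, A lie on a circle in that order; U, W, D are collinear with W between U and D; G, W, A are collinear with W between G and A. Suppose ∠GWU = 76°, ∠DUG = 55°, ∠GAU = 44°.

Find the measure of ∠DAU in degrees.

∠DAU = 99°

1. ∠AWD = 76°  [vertical angles at W]
2. ∠DAG = 55°  [same arc GD]
3. ∠AWU = 104°  [linear pair at W on UD]
4. ∠ADU = 49°  [△DWA]
5. ∠AUD = 32°  [△UWA]
6. ∠DAU = 99°  [△UDA]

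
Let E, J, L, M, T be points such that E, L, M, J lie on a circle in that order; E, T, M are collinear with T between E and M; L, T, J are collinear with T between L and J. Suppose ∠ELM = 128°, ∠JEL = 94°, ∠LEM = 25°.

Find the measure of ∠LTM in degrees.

1. ∠EML = 27°  [△ELM]
2. ∠JML = 86°  [cyclic ELMJ, opposite ∠E+∠M]
3. ∠LJM = 25°  [same arc LM]
4. ∠JLM = 69°  [△LMJ]
5. ∠LTM = 84°  [△LTM]

∠LTM = 84°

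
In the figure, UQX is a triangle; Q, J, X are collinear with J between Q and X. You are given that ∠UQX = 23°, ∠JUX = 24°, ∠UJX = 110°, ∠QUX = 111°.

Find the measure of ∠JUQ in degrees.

1. ∠JQU = 23°  [J on ray QX]
2. ∠QJU = 70°  [linear pair at J on QX]
3. ∠JUQ = 87°  [△UQJ]

∠JUQ = 87°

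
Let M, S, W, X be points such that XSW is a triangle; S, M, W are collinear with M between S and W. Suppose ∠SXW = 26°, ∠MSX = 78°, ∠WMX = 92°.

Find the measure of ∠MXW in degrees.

1. ∠WSX = 78°  [M on ray SW]
2. ∠SWX = 76°  [△XSW]
3. ∠MWX = 76°  [M on ray WS]
4. ∠MXW = 12°  [△XMW]

∠MXW = 12°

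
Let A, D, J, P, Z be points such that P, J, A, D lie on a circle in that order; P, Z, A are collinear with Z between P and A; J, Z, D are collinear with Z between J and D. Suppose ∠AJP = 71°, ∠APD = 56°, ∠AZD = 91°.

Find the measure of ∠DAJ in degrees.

∠DAJ = 50°

1. ∠ADP = 109°  [cyclic PJAD, opposite ∠J+∠D]
2. ∠AJD = 56°  [same arc AD]
3. ∠DAP = 15°  [△PAD]
4. ∠ADJ = 74°  [△AZD]
5. ∠DAJ = 50°  [△JAD]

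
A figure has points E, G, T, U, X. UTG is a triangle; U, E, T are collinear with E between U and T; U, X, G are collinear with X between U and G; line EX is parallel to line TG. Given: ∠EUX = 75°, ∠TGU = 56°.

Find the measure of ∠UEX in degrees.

∠UEX = 49°

1. ∠GUT = 75°  [E on UT, X on UG]
2. ∠GTU = 49°  [△UTG]
3. ∠UEX = 49°  [EX∥TG, corresponding at E]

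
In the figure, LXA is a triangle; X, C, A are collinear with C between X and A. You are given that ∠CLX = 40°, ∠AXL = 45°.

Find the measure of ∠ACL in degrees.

1. ∠CXL = 45°  [C on ray XA]
2. ∠LCX = 95°  [△LXC]
3. ∠ACL = 85°  [linear pair at C on XA]

∠ACL = 85°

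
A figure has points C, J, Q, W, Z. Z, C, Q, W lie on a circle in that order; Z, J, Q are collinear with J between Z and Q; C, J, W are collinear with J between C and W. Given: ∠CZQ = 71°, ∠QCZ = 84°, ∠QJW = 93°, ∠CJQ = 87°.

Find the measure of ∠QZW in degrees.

∠QZW = 68°

1. ∠CWQ = 71°  [same arc CQ]
2. ∠QWZ = 96°  [cyclic ZCQW, opposite ∠C+∠W]
3. ∠WQZ = 16°  [△QJW]
4. ∠QZW = 68°  [△ZQW]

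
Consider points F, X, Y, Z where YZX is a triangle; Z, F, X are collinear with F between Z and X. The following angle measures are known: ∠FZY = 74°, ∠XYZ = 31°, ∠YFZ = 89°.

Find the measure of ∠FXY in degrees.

1. ∠XZY = 74°  [F on ray ZX]
2. ∠YXZ = 75°  [△YZX]
3. ∠FXY = 75°  [F on ray XZ]

∠FXY = 75°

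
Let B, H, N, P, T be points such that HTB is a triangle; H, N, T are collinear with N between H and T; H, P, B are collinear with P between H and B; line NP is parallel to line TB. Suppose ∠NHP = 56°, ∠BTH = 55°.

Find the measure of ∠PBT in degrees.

1. ∠BHT = 56°  [N on HT, P on HB]
2. ∠HBT = 69°  [△HTB]
3. ∠PBT = 69°  [P on ray BH]

∠PBT = 69°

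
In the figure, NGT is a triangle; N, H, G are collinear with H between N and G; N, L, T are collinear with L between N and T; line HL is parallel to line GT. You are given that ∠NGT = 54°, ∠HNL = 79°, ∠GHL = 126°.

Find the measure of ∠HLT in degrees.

1. ∠LHN = 54°  [HL∥GT, corresponding at H]
2. ∠HLN = 47°  [△NHL]
3. ∠HLT = 133°  [linear pair at L on NT]

∠HLT = 133°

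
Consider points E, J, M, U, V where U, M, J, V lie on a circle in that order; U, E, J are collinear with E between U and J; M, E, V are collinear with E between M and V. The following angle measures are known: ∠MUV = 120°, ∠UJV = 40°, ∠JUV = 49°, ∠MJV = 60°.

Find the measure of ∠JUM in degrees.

1. ∠JMV = 49°  [same arc JV]
2. ∠JVM = 71°  [△MJV]
3. ∠JUM = 71°  [same arc MJ]

∠JUM = 71°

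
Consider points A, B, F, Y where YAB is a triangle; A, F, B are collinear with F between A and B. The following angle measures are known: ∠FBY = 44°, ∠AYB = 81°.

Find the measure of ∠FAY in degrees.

∠FAY = 55°

1. ∠ABY = 44°  [F on ray BA]
2. ∠BAY = 55°  [△YAB]
3. ∠FAY = 55°  [F on ray AB]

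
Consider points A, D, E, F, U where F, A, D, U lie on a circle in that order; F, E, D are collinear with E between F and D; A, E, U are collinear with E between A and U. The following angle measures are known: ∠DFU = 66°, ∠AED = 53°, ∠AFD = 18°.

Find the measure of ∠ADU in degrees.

1. ∠DAU = 66°  [same arc DU]
2. ∠AUD = 18°  [same arc AD]
3. ∠ADU = 96°  [△ADU]

∠ADU = 96°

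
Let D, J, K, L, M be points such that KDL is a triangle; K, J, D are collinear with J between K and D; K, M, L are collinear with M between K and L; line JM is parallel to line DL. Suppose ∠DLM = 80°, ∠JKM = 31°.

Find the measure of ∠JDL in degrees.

1. ∠DLK = 80°  [M on ray LK]
2. ∠DKL = 31°  [J on KD, M on KL]
3. ∠KDL = 69°  [△KDL]
4. ∠JDL = 69°  [J on ray DK]

∠JDL = 69°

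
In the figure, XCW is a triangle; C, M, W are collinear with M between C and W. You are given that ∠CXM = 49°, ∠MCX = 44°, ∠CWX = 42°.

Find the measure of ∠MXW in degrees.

1. ∠CMX = 87°  [△XCM]
2. ∠MWX = 42°  [M on ray WC]
3. ∠WMX = 93°  [linear pair at M on CW]
4. ∠MXW = 45°  [△XMW]

∠MXW = 45°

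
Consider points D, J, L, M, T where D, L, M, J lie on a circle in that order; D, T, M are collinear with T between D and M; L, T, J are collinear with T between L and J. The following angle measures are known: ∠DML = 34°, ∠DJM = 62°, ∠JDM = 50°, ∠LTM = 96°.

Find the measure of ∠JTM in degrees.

∠JTM = 84°

1. ∠DJL = 34°  [same arc DL]
2. ∠DTJ = 96°  [△DTJ]
3. ∠JTM = 84°  [linear pair at T on DM]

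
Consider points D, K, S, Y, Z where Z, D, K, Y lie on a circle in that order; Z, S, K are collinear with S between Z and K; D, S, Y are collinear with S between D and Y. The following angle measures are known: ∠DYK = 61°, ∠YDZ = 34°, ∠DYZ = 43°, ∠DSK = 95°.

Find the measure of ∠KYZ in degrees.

∠KYZ = 104°

1. ∠DZK = 61°  [same arc DK]
2. ∠DKZ = 43°  [same arc ZD]
3. ∠KDZ = 76°  [△ZDK]
4. ∠KYZ = 104°  [cyclic ZDKY, opposite ∠D+∠Y]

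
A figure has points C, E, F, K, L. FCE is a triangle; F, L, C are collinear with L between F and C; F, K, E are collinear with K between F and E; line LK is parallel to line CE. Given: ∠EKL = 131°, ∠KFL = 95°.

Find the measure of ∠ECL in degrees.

∠ECL = 36°

1. ∠FKL = 49°  [linear pair at K on FE]
2. ∠FLK = 36°  [△FLK]
3. ∠CLK = 144°  [linear pair at L on FC]
4. ∠ECL = 36°  [LK∥CE, co-interior at C–L]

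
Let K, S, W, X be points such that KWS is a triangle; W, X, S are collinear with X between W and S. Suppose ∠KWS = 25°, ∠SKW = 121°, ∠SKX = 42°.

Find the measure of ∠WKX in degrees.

∠WKX = 79°

1. ∠KSW = 34°  [△KWS]
2. ∠KWX = 25°  [X on ray WS]
3. ∠KSX = 34°  [X on ray SW]
4. ∠KXS = 104°  [△KXS]
5. ∠KXW = 76°  [linear pair at X on WS]
6. ∠WKX = 79°  [△KWX]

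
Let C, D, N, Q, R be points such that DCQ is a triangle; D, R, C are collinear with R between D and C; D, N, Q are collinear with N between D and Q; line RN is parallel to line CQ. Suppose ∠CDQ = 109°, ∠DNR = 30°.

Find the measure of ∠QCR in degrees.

1. ∠NDR = 109°  [R on DC, N on DQ]
2. ∠DRN = 41°  [△DRN]
3. ∠CRN = 139°  [linear pair at R on DC]
4. ∠QCR = 41°  [RN∥CQ, co-interior at C–R]

∠QCR = 41°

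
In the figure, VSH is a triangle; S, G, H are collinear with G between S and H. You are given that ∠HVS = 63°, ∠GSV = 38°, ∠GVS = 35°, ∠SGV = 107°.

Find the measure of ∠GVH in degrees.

∠GVH = 28°

1. ∠HSV = 38°  [G on ray SH]
2. ∠HGV = 73°  [linear pair at G on SH]
3. ∠SHV = 79°  [△VSH]
4. ∠GHV = 79°  [G on ray HS]
5. ∠GVH = 28°  [△VGH]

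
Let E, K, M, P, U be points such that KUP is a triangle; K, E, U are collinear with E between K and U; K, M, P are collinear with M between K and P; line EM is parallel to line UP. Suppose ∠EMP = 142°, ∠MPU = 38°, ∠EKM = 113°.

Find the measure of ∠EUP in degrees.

1. ∠KPU = 38°  [M on ray PK]
2. ∠PKU = 113°  [E on KU, M on KP]
3. ∠KUP = 29°  [△KUP]
4. ∠EUP = 29°  [E on ray UK]

∠EUP = 29°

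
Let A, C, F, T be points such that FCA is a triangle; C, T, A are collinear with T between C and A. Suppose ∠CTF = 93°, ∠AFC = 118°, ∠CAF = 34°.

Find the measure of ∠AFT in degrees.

∠AFT = 59°

1. ∠ATF = 87°  [linear pair at T on CA]
2. ∠FAT = 34°  [T on ray AC]
3. ∠AFT = 59°  [△FTA]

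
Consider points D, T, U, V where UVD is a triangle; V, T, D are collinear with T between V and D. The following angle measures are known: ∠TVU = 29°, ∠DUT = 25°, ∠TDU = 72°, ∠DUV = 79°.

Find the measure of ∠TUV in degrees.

∠TUV = 54°

1. ∠DTU = 83°  [△UTD]
2. ∠UTV = 97°  [linear pair at T on VD]
3. ∠TUV = 54°  [△UVT]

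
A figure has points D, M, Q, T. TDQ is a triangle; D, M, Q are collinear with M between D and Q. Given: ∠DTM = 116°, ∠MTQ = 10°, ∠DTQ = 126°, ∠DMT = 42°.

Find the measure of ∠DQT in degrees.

1. ∠MDT = 22°  [△TDM]
2. ∠QDT = 22°  [M on ray DQ]
3. ∠DQT = 32°  [△TDQ]

∠DQT = 32°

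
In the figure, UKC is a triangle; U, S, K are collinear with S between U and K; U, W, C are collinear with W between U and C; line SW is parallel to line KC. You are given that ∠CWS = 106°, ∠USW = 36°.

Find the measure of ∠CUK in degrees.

1. ∠SWU = 74°  [linear pair at W on UC]
2. ∠SUW = 70°  [△USW]
3. ∠CUK = 70°  [S on UK, W on UC]

∠CUK = 70°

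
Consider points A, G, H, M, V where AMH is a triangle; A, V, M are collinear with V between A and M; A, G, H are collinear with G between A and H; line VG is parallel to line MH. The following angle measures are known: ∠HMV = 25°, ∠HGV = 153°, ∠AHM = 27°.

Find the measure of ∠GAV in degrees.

∠GAV = 128°

1. ∠AMH = 25°  [V on ray MA]
2. ∠AGV = 27°  [linear pair at G on AH]
3. ∠AVG = 25°  [VG∥MH, corresponding at V]
4. ∠GAV = 128°  [△AVG]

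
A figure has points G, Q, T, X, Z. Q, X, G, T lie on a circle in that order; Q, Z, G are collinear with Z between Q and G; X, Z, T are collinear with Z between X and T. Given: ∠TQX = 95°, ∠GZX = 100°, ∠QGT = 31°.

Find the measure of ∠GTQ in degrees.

∠GTQ = 123°

1. ∠QZT = 100°  [vertical angles at Z]
2. ∠QXT = 31°  [same arc QT]
3. ∠QTX = 54°  [△QXT]
4. ∠GQT = 26°  [△QZT]
5. ∠GTQ = 123°  [△QGT]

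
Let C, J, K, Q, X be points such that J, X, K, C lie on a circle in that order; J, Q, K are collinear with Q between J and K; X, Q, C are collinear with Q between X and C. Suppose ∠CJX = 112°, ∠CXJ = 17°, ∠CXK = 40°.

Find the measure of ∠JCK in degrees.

∠JCK = 123°

1. ∠CKJ = 17°  [same arc JC]
2. ∠CJK = 40°  [same arc KC]
3. ∠JCK = 123°  [△JKC]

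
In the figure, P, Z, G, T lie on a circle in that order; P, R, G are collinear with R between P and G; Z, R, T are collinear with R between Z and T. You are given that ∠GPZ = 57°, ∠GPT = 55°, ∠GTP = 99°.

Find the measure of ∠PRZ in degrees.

∠PRZ = 97°

1. ∠GTZ = 57°  [same arc ZG]
2. ∠PGT = 26°  [△PGT]
3. ∠GRT = 97°  [△GRT]
4. ∠PRZ = 97°  [vertical angles at R]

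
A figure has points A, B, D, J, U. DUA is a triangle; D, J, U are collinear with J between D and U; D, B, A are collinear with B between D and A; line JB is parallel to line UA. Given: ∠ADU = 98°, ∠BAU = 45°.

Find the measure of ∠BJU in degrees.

∠BJU = 143°

1. ∠DAU = 45°  [B on ray AD]
2. ∠AUD = 37°  [△DUA]
3. ∠BJD = 37°  [JB∥UA, corresponding at J]
4. ∠BJU = 143°  [linear pair at J on DU]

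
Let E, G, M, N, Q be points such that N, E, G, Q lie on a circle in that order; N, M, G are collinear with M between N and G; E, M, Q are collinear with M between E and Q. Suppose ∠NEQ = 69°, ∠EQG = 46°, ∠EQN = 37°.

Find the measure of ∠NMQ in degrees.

1. ∠NGQ = 69°  [same arc NQ]
2. ∠GMQ = 65°  [△GMQ]
3. ∠NMQ = 115°  [linear pair at M on NG]

∠NMQ = 115°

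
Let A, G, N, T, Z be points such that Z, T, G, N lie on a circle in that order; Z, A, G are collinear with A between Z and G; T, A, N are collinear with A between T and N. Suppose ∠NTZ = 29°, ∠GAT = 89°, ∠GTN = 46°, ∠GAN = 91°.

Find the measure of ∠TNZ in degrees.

1. ∠NAZ = 89°  [vertical angles at A]
2. ∠GZN = 46°  [same arc GN]
3. ∠TNZ = 45°  [△ZAN]

∠TNZ = 45°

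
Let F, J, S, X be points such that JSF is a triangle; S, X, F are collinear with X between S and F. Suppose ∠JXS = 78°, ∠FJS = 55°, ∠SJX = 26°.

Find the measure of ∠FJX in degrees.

1. ∠JSX = 76°  [△JSX]
2. ∠FXJ = 102°  [linear pair at X on SF]
3. ∠FSJ = 76°  [X on ray SF]
4. ∠JFS = 49°  [△JSF]
5. ∠JFX = 49°  [X on ray FS]
6. ∠FJX = 29°  [△JXF]

∠FJX = 29°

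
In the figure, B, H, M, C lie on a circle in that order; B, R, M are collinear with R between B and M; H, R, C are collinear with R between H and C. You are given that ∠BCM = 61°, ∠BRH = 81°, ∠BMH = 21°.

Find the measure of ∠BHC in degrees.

1. ∠BHM = 119°  [cyclic BHMC, opposite ∠H+∠C]
2. ∠HBM = 40°  [△BHM]
3. ∠BHC = 59°  [△BRH]

∠BHC = 59°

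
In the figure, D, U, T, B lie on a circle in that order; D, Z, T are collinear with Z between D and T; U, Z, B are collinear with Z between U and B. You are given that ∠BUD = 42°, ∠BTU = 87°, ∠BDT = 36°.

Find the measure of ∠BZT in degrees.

1. ∠BTD = 42°  [same arc DB]
2. ∠BUT = 36°  [same arc TB]
3. ∠TBU = 57°  [△UTB]
4. ∠BZT = 81°  [△TZB]

∠BZT = 81°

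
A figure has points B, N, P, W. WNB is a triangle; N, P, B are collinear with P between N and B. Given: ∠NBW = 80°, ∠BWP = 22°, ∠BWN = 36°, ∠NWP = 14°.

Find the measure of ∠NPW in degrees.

∠NPW = 102°

1. ∠PBW = 80°  [P on ray BN]
2. ∠BPW = 78°  [△WPB]
3. ∠NPW = 102°  [linear pair at P on NB]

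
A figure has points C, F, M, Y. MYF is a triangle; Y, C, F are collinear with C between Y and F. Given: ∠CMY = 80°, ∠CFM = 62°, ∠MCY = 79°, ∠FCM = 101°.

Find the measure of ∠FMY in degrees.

∠FMY = 97°

1. ∠CYM = 21°  [△MYC]
2. ∠MFY = 62°  [C on ray FY]
3. ∠FYM = 21°  [C on ray YF]
4. ∠FMY = 97°  [△MYF]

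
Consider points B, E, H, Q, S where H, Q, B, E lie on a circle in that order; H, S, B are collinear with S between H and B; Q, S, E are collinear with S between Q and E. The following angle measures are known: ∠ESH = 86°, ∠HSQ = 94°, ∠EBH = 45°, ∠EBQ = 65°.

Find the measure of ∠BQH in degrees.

∠BQH = 119°

1. ∠BSQ = 86°  [vertical angles at S]
2. ∠BSE = 94°  [linear pair at S on HB]
3. ∠EQH = 45°  [same arc HE]
4. ∠BEQ = 41°  [△BSE]
5. ∠BQE = 74°  [△QBE]
6. ∠HBQ = 20°  [△QSB]
7. ∠BHQ = 41°  [△HSQ]
8. ∠BQH = 119°  [△HQB]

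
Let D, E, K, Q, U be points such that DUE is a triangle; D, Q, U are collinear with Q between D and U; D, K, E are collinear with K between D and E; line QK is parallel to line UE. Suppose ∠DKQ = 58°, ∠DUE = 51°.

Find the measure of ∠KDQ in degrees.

1. ∠DEU = 58°  [QK∥UE, corresponding at K]
2. ∠EDU = 71°  [△DUE]
3. ∠KDQ = 71°  [Q on DU, K on DE]

∠KDQ = 71°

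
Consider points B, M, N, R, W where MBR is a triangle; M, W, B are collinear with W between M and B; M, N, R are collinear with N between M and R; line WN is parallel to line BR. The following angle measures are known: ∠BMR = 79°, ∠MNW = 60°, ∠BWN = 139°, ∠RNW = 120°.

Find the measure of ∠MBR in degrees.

∠MBR = 41°

1. ∠NMW = 79°  [W on MB, N on MR]
2. ∠MWN = 41°  [△MWN]
3. ∠MBR = 41°  [WN∥BR, corresponding at W]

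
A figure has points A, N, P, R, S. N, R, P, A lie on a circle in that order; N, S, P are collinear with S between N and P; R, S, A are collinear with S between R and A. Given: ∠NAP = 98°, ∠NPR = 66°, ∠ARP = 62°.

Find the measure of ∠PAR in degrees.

1. ∠NRP = 82°  [cyclic NRPA, opposite ∠R+∠A]
2. ∠PNR = 32°  [△NRP]
3. ∠PAR = 32°  [same arc RP]

∠PAR = 32°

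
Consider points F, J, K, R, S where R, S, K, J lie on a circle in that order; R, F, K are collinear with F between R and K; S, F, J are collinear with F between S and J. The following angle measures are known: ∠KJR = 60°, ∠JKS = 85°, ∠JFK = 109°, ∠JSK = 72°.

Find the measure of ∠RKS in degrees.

1. ∠KSR = 120°  [cyclic RSKJ, opposite ∠S+∠J]
2. ∠KJS = 23°  [△SKJ]
3. ∠KRS = 23°  [same arc SK]
4. ∠RKS = 37°  [△RSK]

∠RKS = 37°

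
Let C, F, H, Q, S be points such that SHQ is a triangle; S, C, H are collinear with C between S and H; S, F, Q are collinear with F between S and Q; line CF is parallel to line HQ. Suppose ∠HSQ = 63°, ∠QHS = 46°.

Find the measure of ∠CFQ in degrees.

1. ∠HQS = 71°  [△SHQ]
2. ∠CFS = 71°  [CF∥HQ, corresponding at F]
3. ∠CFQ = 109°  [linear pair at F on SQ]

∠CFQ = 109°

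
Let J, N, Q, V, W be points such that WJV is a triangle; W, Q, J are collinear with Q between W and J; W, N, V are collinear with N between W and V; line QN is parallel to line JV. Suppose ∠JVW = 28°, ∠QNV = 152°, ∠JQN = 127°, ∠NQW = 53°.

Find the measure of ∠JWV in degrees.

1. ∠QNW = 28°  [QN∥JV, corresponding at N]
2. ∠NWQ = 99°  [△WQN]
3. ∠JWV = 99°  [Q on WJ, N on WV]

∠JWV = 99°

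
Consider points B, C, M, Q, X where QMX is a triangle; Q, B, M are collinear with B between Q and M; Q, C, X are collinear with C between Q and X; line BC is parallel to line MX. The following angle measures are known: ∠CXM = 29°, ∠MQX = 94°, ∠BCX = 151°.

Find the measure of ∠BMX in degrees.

1. ∠MXQ = 29°  [C on ray XQ]
2. ∠QMX = 57°  [△QMX]
3. ∠BMX = 57°  [B on ray MQ]

∠BMX = 57°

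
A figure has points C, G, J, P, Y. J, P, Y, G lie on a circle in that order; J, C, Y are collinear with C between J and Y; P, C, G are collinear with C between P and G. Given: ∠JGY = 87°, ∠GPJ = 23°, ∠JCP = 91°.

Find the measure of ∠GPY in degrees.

1. ∠JPY = 93°  [cyclic JPYG, opposite ∠P+∠G]
2. ∠PJY = 66°  [△JCP]
3. ∠PCY = 89°  [linear pair at C on JY]
4. ∠JYP = 21°  [△JPY]
5. ∠GPY = 70°  [△PCY]

∠GPY = 70°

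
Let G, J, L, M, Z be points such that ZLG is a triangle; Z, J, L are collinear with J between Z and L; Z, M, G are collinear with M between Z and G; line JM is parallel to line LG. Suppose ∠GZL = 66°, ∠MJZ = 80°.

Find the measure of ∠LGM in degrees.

1. ∠JZM = 66°  [J on ZL, M on ZG]
2. ∠JMZ = 34°  [△ZJM]
3. ∠GMJ = 146°  [linear pair at M on ZG]
4. ∠LGM = 34°  [JM∥LG, co-interior at G–M]

∠LGM = 34°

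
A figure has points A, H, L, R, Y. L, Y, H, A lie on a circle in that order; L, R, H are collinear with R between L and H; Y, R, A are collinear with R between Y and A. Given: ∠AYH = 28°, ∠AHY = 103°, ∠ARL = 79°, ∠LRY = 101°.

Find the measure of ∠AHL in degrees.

∠AHL = 30°

1. ∠HAY = 49°  [△YHA]
2. ∠ARH = 101°  [linear pair at R on LH]
3. ∠AHL = 30°  [△HRA]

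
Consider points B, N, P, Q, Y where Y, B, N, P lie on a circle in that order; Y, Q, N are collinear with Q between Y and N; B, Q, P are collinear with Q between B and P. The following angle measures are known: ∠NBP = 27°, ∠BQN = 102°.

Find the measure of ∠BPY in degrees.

1. ∠NYP = 27°  [same arc NP]
2. ∠PQY = 102°  [vertical angles at Q]
3. ∠BPY = 51°  [△YQP]

∠BPY = 51°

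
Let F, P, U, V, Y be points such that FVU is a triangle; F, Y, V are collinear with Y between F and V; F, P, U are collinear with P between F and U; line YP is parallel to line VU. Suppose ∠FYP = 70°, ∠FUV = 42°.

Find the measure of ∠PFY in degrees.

∠PFY = 68°

1. ∠FVU = 70°  [YP∥VU, corresponding at Y]
2. ∠UFV = 68°  [△FVU]
3. ∠PFY = 68°  [Y on FV, P on FU]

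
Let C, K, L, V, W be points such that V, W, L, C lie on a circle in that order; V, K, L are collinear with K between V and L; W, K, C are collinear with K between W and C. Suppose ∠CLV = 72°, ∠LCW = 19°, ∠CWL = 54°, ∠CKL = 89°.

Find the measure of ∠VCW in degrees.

∠VCW = 35°

1. ∠CVL = 54°  [same arc LC]
2. ∠CKV = 91°  [linear pair at K on VL]
3. ∠VCW = 35°  [△VKC]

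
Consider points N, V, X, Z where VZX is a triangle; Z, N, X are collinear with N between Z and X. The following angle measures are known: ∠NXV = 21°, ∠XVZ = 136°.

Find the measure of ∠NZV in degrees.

1. ∠VXZ = 21°  [N on ray XZ]
2. ∠VZX = 23°  [△VZX]
3. ∠NZV = 23°  [N on ray ZX]

∠NZV = 23°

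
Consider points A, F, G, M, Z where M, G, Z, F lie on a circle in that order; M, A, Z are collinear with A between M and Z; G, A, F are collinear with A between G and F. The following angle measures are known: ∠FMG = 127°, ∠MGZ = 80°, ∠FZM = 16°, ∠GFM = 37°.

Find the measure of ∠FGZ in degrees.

∠FGZ = 64°

1. ∠MFZ = 100°  [cyclic MGZF, opposite ∠G+∠F]
2. ∠FMZ = 64°  [△MZF]
3. ∠FGZ = 64°  [same arc ZF]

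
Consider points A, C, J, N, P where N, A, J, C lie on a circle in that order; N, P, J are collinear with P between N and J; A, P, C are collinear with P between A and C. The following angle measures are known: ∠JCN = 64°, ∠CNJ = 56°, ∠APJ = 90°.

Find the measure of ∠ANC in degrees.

1. ∠CJN = 60°  [△NJC]
2. ∠CPN = 90°  [vertical angles at P]
3. ∠CAN = 60°  [same arc NC]
4. ∠ACN = 34°  [△NPC]
5. ∠ANC = 86°  [△NAC]

∠ANC = 86°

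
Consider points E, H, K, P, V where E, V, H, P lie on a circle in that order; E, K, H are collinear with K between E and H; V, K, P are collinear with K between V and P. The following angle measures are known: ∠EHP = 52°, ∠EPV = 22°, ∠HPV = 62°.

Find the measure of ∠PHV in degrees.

∠PHV = 74°

1. ∠EVP = 52°  [same arc EP]
2. ∠PEV = 106°  [△EVP]
3. ∠PHV = 74°  [cyclic EVHP, opposite ∠E+∠H]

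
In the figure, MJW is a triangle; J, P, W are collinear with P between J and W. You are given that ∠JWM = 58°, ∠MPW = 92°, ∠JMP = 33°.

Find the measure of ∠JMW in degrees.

∠JMW = 63°

1. ∠JPM = 88°  [linear pair at P on JW]
2. ∠MJP = 59°  [△MJP]
3. ∠MJW = 59°  [P on ray JW]
4. ∠JMW = 63°  [△MJW]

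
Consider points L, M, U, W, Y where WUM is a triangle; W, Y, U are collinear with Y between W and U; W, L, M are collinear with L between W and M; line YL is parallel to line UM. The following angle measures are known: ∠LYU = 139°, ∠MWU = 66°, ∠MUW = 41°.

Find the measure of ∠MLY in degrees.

∠MLY = 107°

1. ∠LYW = 41°  [linear pair at Y on WU]
2. ∠LWY = 66°  [Y on WU, L on WM]
3. ∠WLY = 73°  [△WYL]
4. ∠MLY = 107°  [linear pair at L on WM]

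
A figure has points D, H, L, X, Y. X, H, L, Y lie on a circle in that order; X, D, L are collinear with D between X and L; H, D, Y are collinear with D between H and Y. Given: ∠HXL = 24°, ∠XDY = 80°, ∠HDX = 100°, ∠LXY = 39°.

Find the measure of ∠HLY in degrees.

∠HLY = 117°

1. ∠HYL = 24°  [same arc HL]
2. ∠LHY = 39°  [same arc LY]
3. ∠HLY = 117°  [△HLY]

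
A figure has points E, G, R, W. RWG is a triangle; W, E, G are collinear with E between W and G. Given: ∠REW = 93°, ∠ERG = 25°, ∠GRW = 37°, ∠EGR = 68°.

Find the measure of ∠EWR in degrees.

1. ∠RGW = 68°  [E on ray GW]
2. ∠GWR = 75°  [△RWG]
3. ∠EWR = 75°  [E on ray WG]

∠EWR = 75°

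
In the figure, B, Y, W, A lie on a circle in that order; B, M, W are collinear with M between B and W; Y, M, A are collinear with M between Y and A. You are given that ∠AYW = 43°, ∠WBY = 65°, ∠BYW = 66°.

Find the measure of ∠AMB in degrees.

∠AMB = 88°

1. ∠ABW = 43°  [same arc WA]
2. ∠WAY = 65°  [same arc YW]
3. ∠BAW = 114°  [cyclic BYWA, opposite ∠Y+∠A]
4. ∠AWB = 23°  [△BWA]
5. ∠AMW = 92°  [△WMA]
6. ∠AMB = 88°  [linear pair at M on BW]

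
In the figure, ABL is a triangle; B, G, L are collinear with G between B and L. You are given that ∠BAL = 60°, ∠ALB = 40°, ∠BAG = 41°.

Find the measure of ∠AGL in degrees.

1. ∠ABL = 80°  [△ABL]
2. ∠ABG = 80°  [G on ray BL]
3. ∠AGB = 59°  [△ABG]
4. ∠AGL = 121°  [linear pair at G on BL]

∠AGL = 121°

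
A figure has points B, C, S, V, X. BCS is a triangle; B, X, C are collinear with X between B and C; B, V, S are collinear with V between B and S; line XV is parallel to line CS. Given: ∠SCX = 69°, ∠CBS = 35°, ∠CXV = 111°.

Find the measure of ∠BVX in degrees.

1. ∠BCS = 69°  [X on ray CB]
2. ∠BSC = 76°  [△BCS]
3. ∠BVX = 76°  [XV∥CS, corresponding at V]

∠BVX = 76°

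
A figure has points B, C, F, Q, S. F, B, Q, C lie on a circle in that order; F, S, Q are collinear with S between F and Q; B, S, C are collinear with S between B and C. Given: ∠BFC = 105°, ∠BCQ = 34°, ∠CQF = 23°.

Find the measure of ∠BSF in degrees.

1. ∠BFQ = 34°  [same arc BQ]
2. ∠CBF = 23°  [same arc FC]
3. ∠BSF = 123°  [△FSB]

∠BSF = 123°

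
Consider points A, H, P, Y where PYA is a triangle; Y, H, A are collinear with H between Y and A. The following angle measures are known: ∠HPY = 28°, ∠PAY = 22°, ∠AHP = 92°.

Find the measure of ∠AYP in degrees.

∠AYP = 64°

1. ∠PHY = 88°  [linear pair at H on YA]
2. ∠HYP = 64°  [△PYH]
3. ∠AYP = 64°  [H on ray YA]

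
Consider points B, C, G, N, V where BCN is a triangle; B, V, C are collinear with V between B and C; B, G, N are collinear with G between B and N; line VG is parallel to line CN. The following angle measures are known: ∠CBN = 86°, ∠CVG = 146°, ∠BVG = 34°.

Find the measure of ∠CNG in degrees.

1. ∠GBV = 86°  [V on BC, G on BN]
2. ∠BGV = 60°  [△BVG]
3. ∠NGV = 120°  [linear pair at G on BN]
4. ∠CNG = 60°  [VG∥CN, co-interior at N–G]

∠CNG = 60°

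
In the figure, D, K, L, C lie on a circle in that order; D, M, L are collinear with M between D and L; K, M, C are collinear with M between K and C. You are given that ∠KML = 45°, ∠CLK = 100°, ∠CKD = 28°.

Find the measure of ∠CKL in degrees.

1. ∠CMD = 45°  [vertical angles at M]
2. ∠CDK = 80°  [cyclic DKLC, opposite ∠D+∠L]
3. ∠DCK = 72°  [△DKC]
4. ∠CDL = 63°  [△DMC]
5. ∠CKL = 63°  [same arc LC]

∠CKL = 63°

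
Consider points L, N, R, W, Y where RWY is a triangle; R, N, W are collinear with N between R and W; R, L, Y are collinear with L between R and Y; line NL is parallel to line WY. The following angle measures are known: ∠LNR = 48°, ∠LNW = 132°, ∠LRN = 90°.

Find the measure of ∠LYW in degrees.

1. ∠NLR = 42°  [△RNL]
2. ∠NLY = 138°  [linear pair at L on RY]
3. ∠LYW = 42°  [NL∥WY, co-interior at Y–L]

∠LYW = 42°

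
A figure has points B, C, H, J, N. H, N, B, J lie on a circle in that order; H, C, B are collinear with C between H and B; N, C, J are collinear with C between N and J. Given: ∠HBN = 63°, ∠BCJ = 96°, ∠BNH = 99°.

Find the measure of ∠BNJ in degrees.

∠BNJ = 33°

1. ∠HJN = 63°  [same arc HN]
2. ∠HCJ = 84°  [linear pair at C on HB]
3. ∠BHJ = 33°  [△HCJ]
4. ∠BNJ = 33°  [same arc BJ]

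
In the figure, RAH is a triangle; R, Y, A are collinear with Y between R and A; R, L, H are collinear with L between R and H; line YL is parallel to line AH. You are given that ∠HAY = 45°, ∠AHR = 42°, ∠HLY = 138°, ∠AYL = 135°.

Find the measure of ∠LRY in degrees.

1. ∠HAR = 45°  [Y on ray AR]
2. ∠ARH = 93°  [△RAH]
3. ∠LRY = 93°  [Y on RA, L on RH]

∠LRY = 93°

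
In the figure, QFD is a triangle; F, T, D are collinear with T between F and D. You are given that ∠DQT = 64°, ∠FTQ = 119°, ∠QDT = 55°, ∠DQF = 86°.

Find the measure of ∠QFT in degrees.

1. ∠FDQ = 55°  [T on ray DF]
2. ∠DFQ = 39°  [△QFD]
3. ∠QFT = 39°  [T on ray FD]

∠QFT = 39°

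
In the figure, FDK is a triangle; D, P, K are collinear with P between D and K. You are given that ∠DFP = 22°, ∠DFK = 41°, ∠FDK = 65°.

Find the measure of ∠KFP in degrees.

1. ∠DKF = 74°  [△FDK]
2. ∠FDP = 65°  [P on ray DK]
3. ∠FKP = 74°  [P on ray KD]
4. ∠DPF = 93°  [△FDP]
5. ∠FPK = 87°  [linear pair at P on DK]
6. ∠KFP = 19°  [△FPK]

∠KFP = 19°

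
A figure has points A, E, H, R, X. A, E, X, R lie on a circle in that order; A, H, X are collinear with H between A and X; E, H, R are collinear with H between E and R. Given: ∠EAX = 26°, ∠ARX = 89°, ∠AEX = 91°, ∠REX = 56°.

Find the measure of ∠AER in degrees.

1. ∠ERX = 26°  [same arc EX]
2. ∠AXE = 63°  [△AEX]
3. ∠EXR = 98°  [△EXR]
4. ∠ARE = 63°  [same arc AE]
5. ∠EAR = 82°  [cyclic AEXR, opposite ∠A+∠X]
6. ∠AER = 35°  [△AER]

∠AER = 35°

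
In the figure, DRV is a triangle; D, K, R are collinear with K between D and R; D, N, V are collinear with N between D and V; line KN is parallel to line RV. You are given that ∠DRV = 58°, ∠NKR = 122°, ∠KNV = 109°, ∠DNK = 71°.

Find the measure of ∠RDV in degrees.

1. ∠DKN = 58°  [KN∥RV, corresponding at K]
2. ∠KDN = 51°  [△DKN]
3. ∠RDV = 51°  [K on DR, N on DV]

∠RDV = 51°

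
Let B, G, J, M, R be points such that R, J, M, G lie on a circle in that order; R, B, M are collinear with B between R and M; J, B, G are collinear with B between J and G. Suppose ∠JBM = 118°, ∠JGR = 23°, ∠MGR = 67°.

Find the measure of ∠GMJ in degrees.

1. ∠GBR = 118°  [vertical angles at B]
2. ∠JMR = 23°  [same arc RJ]
3. ∠GRM = 39°  [△RBG]
4. ∠GMR = 74°  [△RMG]
5. ∠GBM = 62°  [linear pair at B on RM]
6. ∠GJM = 39°  [△JBM]
7. ∠JGM = 44°  [△MBG]
8. ∠GMJ = 97°  [△JMG]

∠GMJ = 97°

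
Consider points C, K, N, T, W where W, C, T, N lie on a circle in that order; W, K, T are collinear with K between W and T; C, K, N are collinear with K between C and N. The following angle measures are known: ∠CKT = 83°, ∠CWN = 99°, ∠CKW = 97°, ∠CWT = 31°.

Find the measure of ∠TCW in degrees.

∠TCW = 120°

1. ∠CTN = 81°  [cyclic WCTN, opposite ∠W+∠T]
2. ∠CNT = 31°  [same arc CT]
3. ∠NCT = 68°  [△CTN]
4. ∠CTW = 29°  [△CKT]
5. ∠TCW = 120°  [△WCT]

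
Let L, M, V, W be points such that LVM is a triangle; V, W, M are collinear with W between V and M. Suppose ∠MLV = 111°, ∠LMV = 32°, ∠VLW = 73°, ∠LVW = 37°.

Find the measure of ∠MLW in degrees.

1. ∠LMW = 32°  [W on ray MV]
2. ∠LWV = 70°  [△LVW]
3. ∠LWM = 110°  [linear pair at W on VM]
4. ∠MLW = 38°  [△LWM]

∠MLW = 38°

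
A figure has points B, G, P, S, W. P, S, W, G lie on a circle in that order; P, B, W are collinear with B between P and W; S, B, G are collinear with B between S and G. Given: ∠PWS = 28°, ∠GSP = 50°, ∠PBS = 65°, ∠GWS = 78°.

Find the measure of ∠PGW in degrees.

1. ∠SPW = 65°  [△PBS]
2. ∠PSW = 87°  [△PSW]
3. ∠PGW = 93°  [cyclic PSWG, opposite ∠S+∠G]

∠PGW = 93°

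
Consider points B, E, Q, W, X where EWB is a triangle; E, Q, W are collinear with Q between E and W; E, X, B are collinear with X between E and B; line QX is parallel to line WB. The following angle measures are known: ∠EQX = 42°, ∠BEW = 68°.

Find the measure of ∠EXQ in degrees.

1. ∠BWE = 42°  [QX∥WB, corresponding at Q]
2. ∠EBW = 70°  [△EWB]
3. ∠EXQ = 70°  [QX∥WB, corresponding at X]

∠EXQ = 70°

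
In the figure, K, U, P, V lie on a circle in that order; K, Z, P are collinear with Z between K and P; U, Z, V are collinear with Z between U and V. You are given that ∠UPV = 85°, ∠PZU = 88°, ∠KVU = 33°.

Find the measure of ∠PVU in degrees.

1. ∠UKV = 95°  [cyclic KUPV, opposite ∠K+∠P]
2. ∠KZV = 88°  [vertical angles at Z]
3. ∠KUV = 52°  [△KUV]
4. ∠PZV = 92°  [linear pair at Z on KP]
5. ∠KPV = 52°  [same arc KV]
6. ∠PVU = 36°  [△PZV]

∠PVU = 36°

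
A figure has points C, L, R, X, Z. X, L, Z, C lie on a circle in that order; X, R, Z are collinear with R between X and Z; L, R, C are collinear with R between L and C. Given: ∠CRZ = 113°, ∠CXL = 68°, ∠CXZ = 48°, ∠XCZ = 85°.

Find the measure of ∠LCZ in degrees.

∠LCZ = 20°

1. ∠CZL = 112°  [cyclic XLZC, opposite ∠X+∠Z]
2. ∠CLZ = 48°  [same arc ZC]
3. ∠LCZ = 20°  [△LZC]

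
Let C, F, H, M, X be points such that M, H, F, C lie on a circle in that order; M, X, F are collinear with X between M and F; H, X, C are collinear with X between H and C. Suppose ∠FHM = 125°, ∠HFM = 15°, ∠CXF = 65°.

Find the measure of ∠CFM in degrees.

1. ∠FMH = 40°  [△MHF]
2. ∠FCH = 40°  [same arc HF]
3. ∠CFM = 75°  [△FXC]

∠CFM = 75°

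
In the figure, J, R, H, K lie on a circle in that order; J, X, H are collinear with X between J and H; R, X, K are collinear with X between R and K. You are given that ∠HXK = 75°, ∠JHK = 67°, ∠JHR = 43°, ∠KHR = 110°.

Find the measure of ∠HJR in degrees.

∠HJR = 38°

1. ∠JXR = 75°  [vertical angles at X]
2. ∠JRK = 67°  [same arc JK]
3. ∠HJR = 38°  [△JXR]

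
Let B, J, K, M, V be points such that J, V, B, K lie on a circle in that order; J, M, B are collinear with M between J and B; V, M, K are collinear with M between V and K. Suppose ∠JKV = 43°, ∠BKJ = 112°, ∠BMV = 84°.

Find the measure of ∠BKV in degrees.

∠BKV = 69°

1. ∠JBV = 43°  [same arc JV]
2. ∠BVJ = 68°  [cyclic JVBK, opposite ∠V+∠K]
3. ∠BJV = 69°  [△JVB]
4. ∠BKV = 69°  [same arc VB]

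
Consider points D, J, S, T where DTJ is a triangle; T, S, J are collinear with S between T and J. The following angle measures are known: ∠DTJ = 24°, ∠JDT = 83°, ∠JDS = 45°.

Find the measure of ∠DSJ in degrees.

∠DSJ = 62°

1. ∠DJT = 73°  [△DTJ]
2. ∠DJS = 73°  [S on ray JT]
3. ∠DSJ = 62°  [△DSJ]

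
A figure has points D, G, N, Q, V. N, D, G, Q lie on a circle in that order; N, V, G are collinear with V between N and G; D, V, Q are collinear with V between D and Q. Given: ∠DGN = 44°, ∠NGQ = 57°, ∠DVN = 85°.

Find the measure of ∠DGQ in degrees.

∠DGQ = 101°

1. ∠DQN = 44°  [same arc ND]
2. ∠NDQ = 57°  [same arc NQ]
3. ∠DNQ = 79°  [△NDQ]
4. ∠DGQ = 101°  [cyclic NDGQ, opposite ∠N+∠G]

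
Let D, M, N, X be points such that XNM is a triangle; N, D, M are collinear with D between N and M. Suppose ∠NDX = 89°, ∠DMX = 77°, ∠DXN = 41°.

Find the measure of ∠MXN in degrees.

1. ∠DNX = 50°  [△XND]
2. ∠NMX = 77°  [D on ray MN]
3. ∠MNX = 50°  [D on ray NM]
4. ∠MXN = 53°  [△XNM]

∠MXN = 53°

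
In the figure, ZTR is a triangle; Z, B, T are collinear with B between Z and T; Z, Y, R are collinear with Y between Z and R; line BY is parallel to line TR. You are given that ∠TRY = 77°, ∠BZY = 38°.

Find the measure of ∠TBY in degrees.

1. ∠TRZ = 77°  [Y on ray RZ]
2. ∠RZT = 38°  [B on ZT, Y on ZR]
3. ∠RTZ = 65°  [△ZTR]
4. ∠YBZ = 65°  [BY∥TR, corresponding at B]
5. ∠TBY = 115°  [linear pair at B on ZT]

∠TBY = 115°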